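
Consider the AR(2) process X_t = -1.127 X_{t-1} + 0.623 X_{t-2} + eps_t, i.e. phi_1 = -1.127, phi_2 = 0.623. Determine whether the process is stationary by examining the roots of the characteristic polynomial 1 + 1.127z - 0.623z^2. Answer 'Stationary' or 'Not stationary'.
\text{Not stationary}

The AR(p) characteristic polynomial is P(z) = 1 + 1.127z - 0.623z^2.
Stationarity requires all roots to lie outside the unit circle, i.e. |z| > 1 for every root.
Set 1 + (1.127) z + (-0.623) z^2 = 0, i.e. a z^2 + b z + c = 0 with a = -0.623, b = 1.127, c = 1.
Discriminant D = b^2 - 4ac = (1.127)^2 - 4*(-0.623)*1 = 1.270129 - (-2.492) = 3.762129.
D >= 0, so the roots are real: z = (-b +/- sqrt(D)) / (2a) = (-1.127 +/- 1.939621) / (-1.246).
  z_1 = (-1.127 + 1.939621) / (-1.246) = -0.6522,   |z_1| = 0.6522.
  z_2 = (-1.127 - 1.939621) / (-1.246) = 2.4612,   |z_2| = 2.4612.
Moduli of all roots: 0.6522, 2.4612.
All moduli strictly greater than 1? No.
Verdict: Not stationary.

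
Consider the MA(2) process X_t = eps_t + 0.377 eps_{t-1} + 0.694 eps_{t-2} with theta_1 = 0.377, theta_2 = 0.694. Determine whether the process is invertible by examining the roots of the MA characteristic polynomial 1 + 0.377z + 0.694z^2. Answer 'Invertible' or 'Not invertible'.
\text{Invertible}

The MA(q) characteristic polynomial is P(z) = 1 + 0.377z + 0.694z^2.
Invertibility requires all roots to lie outside the unit circle, i.e. |z| > 1 for every root.
Set 1 + (0.377) z + (0.694) z^2 = 0, i.e. a z^2 + b z + c = 0 with a = 0.694, b = 0.377, c = 1.
Discriminant D = b^2 - 4ac = (0.377)^2 - 4*(0.694)*1 = 0.142129 - (2.776) = -2.633871.
D < 0, so the roots are the complex-conjugate pair z = (-b +/- i sqrt(-D)) / (2a) = -0.2716 +/- 1.1693i.
For a conjugate pair |z|^2 = z * conj(z) = (product of roots) = c/a = 1/(0.694) = 1.440922, so |z| = sqrt(1.440922) = 1.2004 for both roots.
Moduli of all roots: 1.2004, 1.2004.
All moduli strictly greater than 1? Yes.
Verdict: Invertible.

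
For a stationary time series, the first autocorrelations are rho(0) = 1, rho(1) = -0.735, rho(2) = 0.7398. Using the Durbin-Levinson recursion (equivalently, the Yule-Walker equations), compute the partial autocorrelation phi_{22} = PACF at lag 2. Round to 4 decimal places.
\phi_{22} = 0.4341

The PACF at lag k is phi_{kk}, the last component of the solution
to the Yule-Walker system G_k phi = r_k where
  (G_k)_{ij} = rho(|i - j|), (r_k)_i = rho(i), i,j = 1..k.
Equivalently, Durbin-Levinson gives phi_{kk} iteratively:
  phi_{11} = rho(1)
  phi_{kk} = [rho(k) - sum_{j=1..k-1} phi_{k-1,j} rho(k-j)]
            / [1 - sum_{j=1..k-1} phi_{k-1,j} rho(j)],
  phi_{k,j} = phi_{k-1,j} - phi_{kk} phi_{k-1,k-j},  j = 1..k-1.
Step k = 1:
  phi_11 = rho(1) = -0.735.
Step k = 2:
  phi_22 = [rho(2) - phi_11 rho(1)] / [1 - phi_11 rho(1)] = [0.7398 - (-0.735)(-0.735)] / [1 - (-0.735)(-0.735)]
         = 0.199575 / 0.459775 = 0.4341.
Therefore phi_{22} = 0.4341.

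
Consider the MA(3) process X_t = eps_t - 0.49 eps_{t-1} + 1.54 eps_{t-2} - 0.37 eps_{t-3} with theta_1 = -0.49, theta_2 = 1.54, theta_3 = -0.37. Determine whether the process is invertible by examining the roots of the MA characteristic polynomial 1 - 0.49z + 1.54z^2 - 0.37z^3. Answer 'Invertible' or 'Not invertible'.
\text{Not invertible}

The MA(q) characteristic polynomial is P(z) = 1 - 0.49z + 1.54z^2 - 0.37z^3.
Invertibility requires all roots to lie outside the unit circle, i.e. |z| > 1 for every root.
Degree 3: look for a simple real root z0 first, then factor out (1 - z/z0) and solve the remaining quadratic.
Testing z0 = 4: P(4) = 1 + (-0.49)(4) + (1.54)(4)^2 + (-0.37)(4)^3
  = 1 + (-1.96) + (24.64) + (-23.68) = 0.  So z_0 = 4 is a root, |z_0| = 4.
Divide out the factor (1 - 0.25 z) = (1 - z/z0) (since 1/z0 = 0.25):
  P(z) = (1 - 0.25 z)(1 + (-0.24) z + (1.48) z^2)
  [check: z-coef -0.24 - (0.25) = -0.49; z^2-coef 1.48 - (0.25)(-0.24) = 1.54; z^3-coef -(0.25)(1.48) = -0.37.]
Remaining roots from the quadratic factor 1 + (-0.24) z + (1.48) z^2:
  Set 1 + (-0.24) z + (1.48) z^2 = 0, i.e. a z^2 + b z + c = 0 with a = 1.48, b = -0.24, c = 1.
  Discriminant D = b^2 - 4ac = (-0.24)^2 - 4*(1.48)*1 = 0.0576 - (5.92) = -5.8624.
  D < 0, so the roots are the complex-conjugate pair z = (-b +/- i sqrt(-D)) / (2a) = 0.0811 +/- 0.818i.
  For a conjugate pair |z|^2 = z * conj(z) = (product of roots) = c/a = 1/(1.48) = 0.675676, so |z| = sqrt(0.675676) = 0.822 for both roots.
Moduli of all roots: 4.0000, 0.8220, 0.8220.
All moduli strictly greater than 1? No.
Verdict: Not invertible.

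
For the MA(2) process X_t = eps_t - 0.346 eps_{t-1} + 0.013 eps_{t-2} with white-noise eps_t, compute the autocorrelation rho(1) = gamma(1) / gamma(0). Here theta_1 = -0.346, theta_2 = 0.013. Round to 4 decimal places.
\rho(1) = -0.3130

For an MA(q) process with theta_0 = 1, the autocovariance is
  gamma(k) = sigma^2 * sum_{i=0..q-k} theta_i * theta_{i+k},
and rho(k) = gamma(k) / gamma(0). Sigma^2 cancels.
  numerator   = (1)*(-0.346) + (-0.346)*(0.013) = -0.350498.
  denominator = (1)^2 + (-0.346)^2 + (0.013)^2 = 1.119885.
  rho(1) = -0.350498 / 1.119885 = -0.3130.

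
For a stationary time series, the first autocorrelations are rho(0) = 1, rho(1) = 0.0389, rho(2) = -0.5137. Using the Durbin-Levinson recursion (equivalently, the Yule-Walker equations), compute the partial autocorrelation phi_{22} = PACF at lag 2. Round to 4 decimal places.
\phi_{22} = -0.5160

The PACF at lag k is phi_{kk}, the last component of the solution
to the Yule-Walker system G_k phi = r_k where
  (G_k)_{ij} = rho(|i - j|), (r_k)_i = rho(i), i,j = 1..k.
Equivalently, Durbin-Levinson gives phi_{kk} iteratively:
  phi_{11} = rho(1)
  phi_{kk} = [rho(k) - sum_{j=1..k-1} phi_{k-1,j} rho(k-j)]
            / [1 - sum_{j=1..k-1} phi_{k-1,j} rho(j)],
  phi_{k,j} = phi_{k-1,j} - phi_{kk} phi_{k-1,k-j},  j = 1..k-1.
Step k = 1:
  phi_11 = rho(1) = 0.0389.
Step k = 2:
  phi_22 = [rho(2) - phi_11 rho(1)] / [1 - phi_11 rho(1)] = [-0.5137 - (0.0389)(0.0389)] / [1 - (0.0389)(0.0389)]
         = -0.51521321 / 0.99848679 = -0.516.
Therefore phi_{22} = -0.5160.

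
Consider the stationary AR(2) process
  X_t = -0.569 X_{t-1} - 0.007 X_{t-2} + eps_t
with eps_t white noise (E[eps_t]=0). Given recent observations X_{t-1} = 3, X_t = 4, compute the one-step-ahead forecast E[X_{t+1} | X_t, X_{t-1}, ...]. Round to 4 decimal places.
E[X_{t+1} \mid \mathcal F_t] = -2.2970

For an AR(p) model X_t = c + sum_i phi_i X_{t-i} + eps_t, the
one-step-ahead conditional mean is
  E[X_{t+1} | X_t, ...] = c + sum_i phi_i X_{t+1-i}.
Substitute known values:
  E[X_{t+1} | ...] = (-0.569) * (4) + (-0.007) * (3)
                   = -2.2970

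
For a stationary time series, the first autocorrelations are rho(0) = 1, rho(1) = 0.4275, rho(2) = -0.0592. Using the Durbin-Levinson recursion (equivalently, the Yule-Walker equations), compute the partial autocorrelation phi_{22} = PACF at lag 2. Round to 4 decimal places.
\phi_{22} = -0.2961

The PACF at lag k is phi_{kk}, the last component of the solution
to the Yule-Walker system G_k phi = r_k where
  (G_k)_{ij} = rho(|i - j|), (r_k)_i = rho(i), i,j = 1..k.
Equivalently, Durbin-Levinson gives phi_{kk} iteratively:
  phi_{11} = rho(1)
  phi_{kk} = [rho(k) - sum_{j=1..k-1} phi_{k-1,j} rho(k-j)]
            / [1 - sum_{j=1..k-1} phi_{k-1,j} rho(j)],
  phi_{k,j} = phi_{k-1,j} - phi_{kk} phi_{k-1,k-j},  j = 1..k-1.
Step k = 1:
  phi_11 = rho(1) = 0.4275.
Step k = 2:
  phi_22 = [rho(2) - phi_11 rho(1)] / [1 - phi_11 rho(1)] = [-0.0592 - (0.4275)(0.4275)] / [1 - (0.4275)(0.4275)]
         = -0.24195625 / 0.81724375 = -0.2961.
Therefore phi_{22} = -0.2961.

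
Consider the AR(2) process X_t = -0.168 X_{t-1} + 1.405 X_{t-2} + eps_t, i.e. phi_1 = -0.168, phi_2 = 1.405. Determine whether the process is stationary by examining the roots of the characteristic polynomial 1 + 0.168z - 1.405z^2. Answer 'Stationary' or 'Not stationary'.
\text{Not stationary}

The AR(p) characteristic polynomial is P(z) = 1 + 0.168z - 1.405z^2.
Stationarity requires all roots to lie outside the unit circle, i.e. |z| > 1 for every root.
Set 1 + (0.168) z + (-1.405) z^2 = 0, i.e. a z^2 + b z + c = 0 with a = -1.405, b = 0.168, c = 1.
Discriminant D = b^2 - 4ac = (0.168)^2 - 4*(-1.405)*1 = 0.028224 - (-5.62) = 5.648224.
D >= 0, so the roots are real: z = (-b +/- sqrt(D)) / (2a) = (-0.168 +/- 2.376599) / (-2.81).
  z_1 = (-0.168 + 2.376599) / (-2.81) = -0.786,   |z_1| = 0.786.
  z_2 = (-0.168 - 2.376599) / (-2.81) = 0.9056,   |z_2| = 0.9056.
Moduli of all roots: 0.7860, 0.9056.
All moduli strictly greater than 1? No.
Verdict: Not stationary.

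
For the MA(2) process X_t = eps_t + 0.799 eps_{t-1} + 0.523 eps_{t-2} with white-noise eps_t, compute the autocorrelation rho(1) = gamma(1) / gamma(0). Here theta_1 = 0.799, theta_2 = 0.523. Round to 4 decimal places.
\rho(1) = 0.6365

For an MA(q) process with theta_0 = 1, the autocovariance is
  gamma(k) = sigma^2 * sum_{i=0..q-k} theta_i * theta_{i+k},
and rho(k) = gamma(k) / gamma(0). Sigma^2 cancels.
  numerator   = (1)*(0.799) + (0.799)*(0.523) = 1.216877.
  denominator = (1)^2 + (0.799)^2 + (0.523)^2 = 1.91193.
  rho(1) = 1.216877 / 1.91193 = 0.6365.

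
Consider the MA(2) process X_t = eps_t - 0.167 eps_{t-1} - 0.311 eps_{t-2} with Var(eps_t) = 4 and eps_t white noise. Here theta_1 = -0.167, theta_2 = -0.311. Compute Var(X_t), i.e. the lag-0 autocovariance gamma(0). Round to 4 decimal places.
\gamma(0) = 4.4984

For an MA(q) process X_t = eps_t + sum_i theta_i eps_{t-i} with
Var(eps_t) = sigma^2, the variance is
  gamma(0) = sigma^2 * (1 + sum_i theta_i^2).
  sum_i theta_i^2 = (-0.167)^2 + (-0.311)^2 = 0.027889 + 0.096721 = 0.12461.
  gamma(0) = 4 * (1 + 0.12461) = 4 * 1.12461 = 4.49844, which rounds to 4.4984.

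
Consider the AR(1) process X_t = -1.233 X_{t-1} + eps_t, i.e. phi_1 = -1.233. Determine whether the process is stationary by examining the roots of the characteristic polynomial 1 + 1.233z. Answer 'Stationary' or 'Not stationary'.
\text{Not stationary}

The AR(p) characteristic polynomial is P(z) = 1 + 1.233z.
Stationarity requires all roots to lie outside the unit circle, i.e. |z| > 1 for every root.
This is linear in z: 1 + (1.233) z = 0  =>  z = -1/(1.233) = -0.81103,  |z| = 0.81103.
Moduli of all roots: 0.8110.
All moduli strictly greater than 1? No.
Verdict: Not stationary.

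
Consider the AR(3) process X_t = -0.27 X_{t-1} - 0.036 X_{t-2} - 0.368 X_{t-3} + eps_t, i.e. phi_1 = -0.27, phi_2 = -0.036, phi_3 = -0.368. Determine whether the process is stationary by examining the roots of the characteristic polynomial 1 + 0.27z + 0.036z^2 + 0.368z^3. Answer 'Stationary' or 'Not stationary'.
\text{Stationary}

The AR(p) characteristic polynomial is P(z) = 1 + 0.27z + 0.036z^2 + 0.368z^3.
Stationarity requires all roots to lie outside the unit circle, i.e. |z| > 1 for every root.
Degree 3: look for a simple real root z0 first, then factor out (1 - z/z0) and solve the remaining quadratic.
Testing z0 = -1.25: P(-1.25) = 1 + (0.27)(-1.25) + (0.036)(-1.25)^2 + (0.368)(-1.25)^3
  = 1 + (-0.3375) + (0.05625) + (-0.71875) = 0.  So z_0 = -1.25 is a root, |z_0| = 1.25.
Divide out the factor (1 + 0.8 z) = (1 - z/z0) (since 1/z0 = -0.8):
  P(z) = (1 + 0.8 z)(1 + (-0.53) z + (0.46) z^2)
  [check: z-coef -0.53 - (-0.8) = 0.27; z^2-coef 0.46 - (-0.8)(-0.53) = 0.036; z^3-coef -(-0.8)(0.46) = 0.368.]
Remaining roots from the quadratic factor 1 + (-0.53) z + (0.46) z^2:
  Set 1 + (-0.53) z + (0.46) z^2 = 0, i.e. a z^2 + b z + c = 0 with a = 0.46, b = -0.53, c = 1.
  Discriminant D = b^2 - 4ac = (-0.53)^2 - 4*(0.46)*1 = 0.2809 - (1.84) = -1.5591.
  D < 0, so the roots are the complex-conjugate pair z = (-b +/- i sqrt(-D)) / (2a) = 0.5761 +/- 1.3572i.
  For a conjugate pair |z|^2 = z * conj(z) = (product of roots) = c/a = 1/(0.46) = 2.173913, so |z| = sqrt(2.173913) = 1.4744 for both roots.
Moduli of all roots: 1.2500, 1.4744, 1.4744.
All moduli strictly greater than 1? Yes.
Verdict: Stationary.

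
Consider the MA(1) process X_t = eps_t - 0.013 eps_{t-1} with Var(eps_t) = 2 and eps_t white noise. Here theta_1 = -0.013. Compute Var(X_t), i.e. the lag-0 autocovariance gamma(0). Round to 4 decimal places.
\gamma(0) = 2.0003

For an MA(q) process X_t = eps_t + sum_i theta_i eps_{t-i} with
Var(eps_t) = sigma^2, the variance is
  gamma(0) = sigma^2 * (1 + sum_i theta_i^2).
  sum_i theta_i^2 = (-0.013)^2 = 0.000169.
  gamma(0) = 2 * (1 + 0.000169) = 2 * 1.000169 = 2.000338, which rounds to 2.0003.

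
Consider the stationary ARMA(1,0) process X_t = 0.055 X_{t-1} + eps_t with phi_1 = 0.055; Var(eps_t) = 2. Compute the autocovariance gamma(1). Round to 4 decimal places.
\gamma(1) = 0.1103

Multiply the model equation by X_{t-k} and take expectations. With theta_0 = psi_0 = 1 and psi_j the MA(infinity) weights, this gives
  gamma(k) - sum_i phi_i gamma(k-i) = c_k,
  c_k = sigma^2 * sum_{j=k..q} theta_j psi_{j-k}   (c_k = 0 for k > q),
using gamma(-m) = gamma(m).
Pure AR (q = 0): c_0 = sigma^2 = 2, c_k = 0 for k >= 1.
Equations for k = 0 and k = 1 (AR order 1):
  gamma(0) = phi_1 gamma(1) + c_0
  gamma(1) = phi_1 gamma(0) + c_1
Substituting the second into the first: gamma(0) (1 - phi_1^2) = c_0 + phi_1 c_1, so
  gamma(0) = c_0 / (1 - phi_1^2) = 2 / (1 - (0.055)^2) = 2 / 0.996975 = 2.006068.
  gamma(1) = phi_1 gamma(0) = (0.055)(2.006068) = 0.110334.
Therefore gamma(1) = 0.1103 (to 4 decimal places).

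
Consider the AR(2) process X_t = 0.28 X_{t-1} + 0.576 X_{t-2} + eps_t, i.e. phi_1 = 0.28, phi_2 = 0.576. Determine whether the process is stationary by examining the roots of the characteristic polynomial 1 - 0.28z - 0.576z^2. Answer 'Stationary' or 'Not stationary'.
\text{Stationary}

The AR(p) characteristic polynomial is P(z) = 1 - 0.28z - 0.576z^2.
Stationarity requires all roots to lie outside the unit circle, i.e. |z| > 1 for every root.
Set 1 + (-0.28) z + (-0.576) z^2 = 0, i.e. a z^2 + b z + c = 0 with a = -0.576, b = -0.28, c = 1.
Discriminant D = b^2 - 4ac = (-0.28)^2 - 4*(-0.576)*1 = 0.0784 - (-2.304) = 2.3824.
D >= 0, so the roots are real: z = (-b +/- sqrt(D)) / (2a) = (0.28 +/- 1.543503) / (-1.152).
  z_1 = (0.28 + 1.543503) / (-1.152) = -1.5829,   |z_1| = 1.5829.
  z_2 = (0.28 - 1.543503) / (-1.152) = 1.0968,   |z_2| = 1.0968.
Moduli of all roots: 1.5829, 1.0968.
All moduli strictly greater than 1? Yes.
Verdict: Stationary.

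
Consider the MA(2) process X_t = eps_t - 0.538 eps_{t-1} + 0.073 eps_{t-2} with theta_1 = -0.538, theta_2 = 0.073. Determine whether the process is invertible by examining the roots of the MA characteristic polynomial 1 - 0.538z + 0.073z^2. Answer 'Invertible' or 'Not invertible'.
\text{Invertible}

The MA(q) characteristic polynomial is P(z) = 1 - 0.538z + 0.073z^2.
Invertibility requires all roots to lie outside the unit circle, i.e. |z| > 1 for every root.
Set 1 + (-0.538) z + (0.073) z^2 = 0, i.e. a z^2 + b z + c = 0 with a = 0.073, b = -0.538, c = 1.
Discriminant D = b^2 - 4ac = (-0.538)^2 - 4*(0.073)*1 = 0.289444 - (0.292) = -0.002556.
D < 0, so the roots are the complex-conjugate pair z = (-b +/- i sqrt(-D)) / (2a) = 3.6849 +/- 0.3463i.
For a conjugate pair |z|^2 = z * conj(z) = (product of roots) = c/a = 1/(0.073) = 13.69863, so |z| = sqrt(13.69863) = 3.7012 for both roots.
Moduli of all roots: 3.7012, 3.7012.
All moduli strictly greater than 1? Yes.
Verdict: Invertible.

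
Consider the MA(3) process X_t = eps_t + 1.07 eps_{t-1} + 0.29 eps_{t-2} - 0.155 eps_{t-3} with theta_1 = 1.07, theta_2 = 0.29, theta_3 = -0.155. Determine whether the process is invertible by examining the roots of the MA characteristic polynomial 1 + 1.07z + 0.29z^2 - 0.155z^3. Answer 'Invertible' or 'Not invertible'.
\text{Invertible}

The MA(q) characteristic polynomial is P(z) = 1 + 1.07z + 0.29z^2 - 0.155z^3.
Invertibility requires all roots to lie outside the unit circle, i.e. |z| > 1 for every root.
Degree 3: look for a simple real root z0 first, then factor out (1 - z/z0) and solve the remaining quadratic.
Testing z0 = 4: P(4) = 1 + (1.07)(4) + (0.29)(4)^2 + (-0.155)(4)^3
  = 1 + (4.28) + (4.64) + (-9.92) = 0.  So z_0 = 4 is a root, |z_0| = 4.
Divide out the factor (1 - 0.25 z) = (1 - z/z0) (since 1/z0 = 0.25):
  P(z) = (1 - 0.25 z)(1 + (1.32) z + (0.62) z^2)
  [check: z-coef 1.32 - (0.25) = 1.07; z^2-coef 0.62 - (0.25)(1.32) = 0.29; z^3-coef -(0.25)(0.62) = -0.155.]
Remaining roots from the quadratic factor 1 + (1.32) z + (0.62) z^2:
  Set 1 + (1.32) z + (0.62) z^2 = 0, i.e. a z^2 + b z + c = 0 with a = 0.62, b = 1.32, c = 1.
  Discriminant D = b^2 - 4ac = (1.32)^2 - 4*(0.62)*1 = 1.7424 - (2.48) = -0.7376.
  D < 0, so the roots are the complex-conjugate pair z = (-b +/- i sqrt(-D)) / (2a) = -1.0645 +/- 0.6926i.
  For a conjugate pair |z|^2 = z * conj(z) = (product of roots) = c/a = 1/(0.62) = 1.612903, so |z| = sqrt(1.612903) = 1.27 for both roots.
Moduli of all roots: 4.0000, 1.2700, 1.2700.
All moduli strictly greater than 1? Yes.
Verdict: Invertible.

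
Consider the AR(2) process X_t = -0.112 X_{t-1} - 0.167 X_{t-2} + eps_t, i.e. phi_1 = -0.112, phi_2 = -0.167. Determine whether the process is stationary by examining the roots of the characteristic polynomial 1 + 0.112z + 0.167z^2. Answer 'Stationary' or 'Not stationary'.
\text{Stationary}

The AR(p) characteristic polynomial is P(z) = 1 + 0.112z + 0.167z^2.
Stationarity requires all roots to lie outside the unit circle, i.e. |z| > 1 for every root.
Set 1 + (0.112) z + (0.167) z^2 = 0, i.e. a z^2 + b z + c = 0 with a = 0.167, b = 0.112, c = 1.
Discriminant D = b^2 - 4ac = (0.112)^2 - 4*(0.167)*1 = 0.012544 - (0.668) = -0.655456.
D < 0, so the roots are the complex-conjugate pair z = (-b +/- i sqrt(-D)) / (2a) = -0.3353 +/- 2.424i.
For a conjugate pair |z|^2 = z * conj(z) = (product of roots) = c/a = 1/(0.167) = 5.988024, so |z| = sqrt(5.988024) = 2.447 for both roots.
Moduli of all roots: 2.4470, 2.4470.
All moduli strictly greater than 1? Yes.
Verdict: Stationary.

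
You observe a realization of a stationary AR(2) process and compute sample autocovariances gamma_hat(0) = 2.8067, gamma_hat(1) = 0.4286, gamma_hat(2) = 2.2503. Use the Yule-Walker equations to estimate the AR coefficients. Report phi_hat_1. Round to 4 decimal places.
\hat\phi_{1} = 0.0310

The Yule-Walker equations for an AR(p) process read, in matrix form,
  Gamma_p phi = r_p,   with   (Gamma_p)_{ij} = gamma(|i - j|),
                       (r_p)_i = gamma(i),   i,j = 1..p.
Substitute the sample gammas (Toeplitz matrix and right-hand side of size 2):
  Gamma_p = [[2.8067, 0.4286], [0.4286, 2.8067]]
  r_p     = [0.4286, 2.2503]
Written out:
  2.8067 phi_1 + 0.4286 phi_2 = 0.4286
  0.4286 phi_1 + 2.8067 phi_2 = 2.2503
Solve by Cramer's rule:
  det = gamma(0)^2 - gamma(1)^2 = (2.8067)^2 - (0.4286)^2 = 7.87756489 - 0.18369796 = 7.69386693
  phi_hat_1 = [gamma(1) gamma(0) - gamma(1) gamma(2)] / det = [(0.4286)(2.8067) - (0.4286)(2.2503)] / 7.69386693 = 0.23847304 / 7.69386693 = 0.031
  phi_hat_2 = [gamma(0) gamma(2) - gamma(1)^2] / det = [(2.8067)(2.2503) - (0.4286)^2] / 7.69386693 = 6.13221905 / 7.69386693 = 0.797
So phi_hat = [0.0310, 0.7970].
Therefore phi_hat_1 = 0.0310.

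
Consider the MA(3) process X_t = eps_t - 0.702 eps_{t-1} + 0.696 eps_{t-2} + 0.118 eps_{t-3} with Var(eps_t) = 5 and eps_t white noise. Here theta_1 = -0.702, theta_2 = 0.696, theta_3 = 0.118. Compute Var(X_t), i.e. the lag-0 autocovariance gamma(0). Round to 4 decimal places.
\gamma(0) = 9.9557

For an MA(q) process X_t = eps_t + sum_i theta_i eps_{t-i} with
Var(eps_t) = sigma^2, the variance is
  gamma(0) = sigma^2 * (1 + sum_i theta_i^2).
  sum_i theta_i^2 = (-0.702)^2 + (0.696)^2 + (0.118)^2 = 0.492804 + 0.484416 + 0.013924 = 0.991144.
  gamma(0) = 5 * (1 + 0.991144) = 5 * 1.991144 = 9.95572, which rounds to 9.9557.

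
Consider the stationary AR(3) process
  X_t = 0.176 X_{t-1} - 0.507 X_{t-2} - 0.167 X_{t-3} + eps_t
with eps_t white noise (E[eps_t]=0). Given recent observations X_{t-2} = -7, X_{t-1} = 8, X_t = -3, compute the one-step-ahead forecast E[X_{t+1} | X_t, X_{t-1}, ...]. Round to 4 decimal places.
E[X_{t+1} \mid \mathcal F_t] = -3.4150

For an AR(p) model X_t = c + sum_i phi_i X_{t-i} + eps_t, the
one-step-ahead conditional mean is
  E[X_{t+1} | X_t, ...] = c + sum_i phi_i X_{t+1-i}.
Substitute known values:
  E[X_{t+1} | ...] = (0.176) * (-3) + (-0.507) * (8) + (-0.167) * (-7)
                   = -3.4150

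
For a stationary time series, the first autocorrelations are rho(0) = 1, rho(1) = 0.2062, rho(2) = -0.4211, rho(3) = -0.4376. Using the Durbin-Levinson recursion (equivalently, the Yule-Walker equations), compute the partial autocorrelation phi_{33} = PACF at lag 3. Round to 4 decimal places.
\phi_{33} = -0.2850

The PACF at lag k is phi_{kk}, the last component of the solution
to the Yule-Walker system G_k phi = r_k where
  (G_k)_{ij} = rho(|i - j|), (r_k)_i = rho(i), i,j = 1..k.
Equivalently, Durbin-Levinson gives phi_{kk} iteratively:
  phi_{11} = rho(1)
  phi_{kk} = [rho(k) - sum_{j=1..k-1} phi_{k-1,j} rho(k-j)]
            / [1 - sum_{j=1..k-1} phi_{k-1,j} rho(j)],
  phi_{k,j} = phi_{k-1,j} - phi_{kk} phi_{k-1,k-j},  j = 1..k-1.
Step k = 1:
  phi_11 = rho(1) = 0.2062.
Step k = 2:
  phi_22 = [rho(2) - phi_11 rho(1)] / [1 - phi_11 rho(1)] = [-0.4211 - (0.2062)(0.2062)] / [1 - (0.2062)(0.2062)]
         = -0.46361844 / 0.95748156 = -0.484206.
  Update: phi_21 = phi_11 - phi_22 phi_11 = 0.2062 - (-0.484206)(0.2062) = 0.306043.
Step k = 3:
  phi_33 = [rho(3) - phi_21 rho(2) - phi_22 rho(1)] / [1 - phi_21 rho(1) - phi_22 rho(2)]
    numerator   = -0.4376 - (0.306043)(-0.4211) - (-0.484206)(0.2062) = -0.20888186
    denominator = 1 - (0.306043)(0.2062) - (-0.484206)(-0.4211) = 0.73299467
  phi_33 = -0.20888186 / 0.73299467 = -0.285.
Therefore phi_{33} = -0.2850.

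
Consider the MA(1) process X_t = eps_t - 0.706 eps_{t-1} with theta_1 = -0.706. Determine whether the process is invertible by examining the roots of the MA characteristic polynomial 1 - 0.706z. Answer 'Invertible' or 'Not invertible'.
\text{Invertible}

The MA(q) characteristic polynomial is P(z) = 1 - 0.706z.
Invertibility requires all roots to lie outside the unit circle, i.e. |z| > 1 for every root.
This is linear in z: 1 + (-0.706) z = 0  =>  z = -1/(-0.706) = 1.416431,  |z| = 1.416431.
Moduli of all roots: 1.4164.
All moduli strictly greater than 1? Yes.
Verdict: Invertible.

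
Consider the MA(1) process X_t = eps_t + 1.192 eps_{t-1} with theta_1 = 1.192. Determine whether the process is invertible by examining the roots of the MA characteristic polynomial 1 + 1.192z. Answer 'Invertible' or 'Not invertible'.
\text{Not invertible}

The MA(q) characteristic polynomial is P(z) = 1 + 1.192z.
Invertibility requires all roots to lie outside the unit circle, i.e. |z| > 1 for every root.
This is linear in z: 1 + (1.192) z = 0  =>  z = -1/(1.192) = -0.838926,  |z| = 0.838926.
Moduli of all roots: 0.8389.
All moduli strictly greater than 1? No.
Verdict: Not invertible.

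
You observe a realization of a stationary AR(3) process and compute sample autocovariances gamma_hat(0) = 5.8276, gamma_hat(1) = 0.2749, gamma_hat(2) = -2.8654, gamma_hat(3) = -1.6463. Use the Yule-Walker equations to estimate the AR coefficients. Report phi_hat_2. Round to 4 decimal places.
\hat\phi_{2} = -0.4740

The Yule-Walker equations for an AR(p) process read, in matrix form,
  Gamma_p phi = r_p,   with   (Gamma_p)_{ij} = gamma(|i - j|),
                       (r_p)_i = gamma(i),   i,j = 1..p.
Substitute the sample gammas (Toeplitz matrix and right-hand side of size 3):
  Gamma_p = [[5.8276, 0.2749, -2.8654], [0.2749, 5.8276, 0.2749], [-2.8654, 0.2749, 5.8276]]
  r_p     = [0.2749, -2.8654, -1.6463]
Written out (R1..R3):
  (R1) 5.8276 phi_1 + 0.2749 phi_2 - 2.8654 phi_3 = 0.2749
  (R2) 0.2749 phi_1 + 5.8276 phi_2 + 0.2749 phi_3 = -2.8654
  (R3) -2.8654 phi_1 + 0.2749 phi_2 + 5.8276 phi_3 = -1.6463
Gaussian elimination:
  R2 <- R2 - (0.2749/5.8276) R1 = R2 - (0.047172) R1:  5.814632 phi_2 + 0.410067 phi_3 = -2.878368
  R3 <- R3 - (-2.8654/5.8276) R1 = R3 - (-0.491695) R1:  0.410067 phi_2 + 4.418698 phi_3 = -1.511133
  R3 <- R3 - (0.410067/5.814632) R2 = R3 - (0.070523) R2:  4.389779 phi_3 = -1.308141
Back-substitution:
  phi_hat_3 = -1.308141 / 4.389779 = -0.297997
  phi_hat_2 = (-2.878368 - (0.410067)(-0.297997)) / 5.814632 = -0.474006
  phi_hat_1 = (0.2749 - (0.2749)(-0.474006) - (-2.8654)(-0.297997)) / 5.8276 = -0.076992
So phi_hat = [-0.0770, -0.4740, -0.2980].
Therefore phi_hat_2 = -0.4740.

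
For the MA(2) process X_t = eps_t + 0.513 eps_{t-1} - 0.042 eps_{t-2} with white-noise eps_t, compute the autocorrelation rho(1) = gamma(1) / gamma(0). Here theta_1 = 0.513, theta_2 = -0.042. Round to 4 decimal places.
\rho(1) = 0.3885

For an MA(q) process with theta_0 = 1, the autocovariance is
  gamma(k) = sigma^2 * sum_{i=0..q-k} theta_i * theta_{i+k},
and rho(k) = gamma(k) / gamma(0). Sigma^2 cancels.
  numerator   = (1)*(0.513) + (0.513)*(-0.042) = 0.491454.
  denominator = (1)^2 + (0.513)^2 + (-0.042)^2 = 1.264933.
  rho(1) = 0.491454 / 1.264933 = 0.3885.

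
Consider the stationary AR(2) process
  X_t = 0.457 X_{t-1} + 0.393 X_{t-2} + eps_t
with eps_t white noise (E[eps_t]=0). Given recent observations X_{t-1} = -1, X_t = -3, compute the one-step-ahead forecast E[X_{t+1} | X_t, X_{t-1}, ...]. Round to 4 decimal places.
E[X_{t+1} \mid \mathcal F_t] = -1.7640

For an AR(p) model X_t = c + sum_i phi_i X_{t-i} + eps_t, the
one-step-ahead conditional mean is
  E[X_{t+1} | X_t, ...] = c + sum_i phi_i X_{t+1-i}.
Substitute known values:
  E[X_{t+1} | ...] = (0.457) * (-3) + (0.393) * (-1)
                   = -1.7640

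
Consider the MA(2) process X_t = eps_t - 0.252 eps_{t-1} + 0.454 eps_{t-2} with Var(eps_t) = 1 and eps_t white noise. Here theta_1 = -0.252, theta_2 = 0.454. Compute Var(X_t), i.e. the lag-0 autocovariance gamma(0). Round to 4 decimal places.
\gamma(0) = 1.2696

For an MA(q) process X_t = eps_t + sum_i theta_i eps_{t-i} with
Var(eps_t) = sigma^2, the variance is
  gamma(0) = sigma^2 * (1 + sum_i theta_i^2).
  sum_i theta_i^2 = (-0.252)^2 + (0.454)^2 = 0.063504 + 0.206116 = 0.26962.
  gamma(0) = 1 * (1 + 0.26962) = 1 * 1.26962 = 1.26962, which rounds to 1.2696.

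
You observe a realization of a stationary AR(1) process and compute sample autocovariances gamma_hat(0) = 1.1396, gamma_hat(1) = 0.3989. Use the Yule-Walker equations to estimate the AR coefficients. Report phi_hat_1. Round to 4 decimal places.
\hat\phi_{1} = 0.3500

The Yule-Walker equations for an AR(p) process read, in matrix form,
  Gamma_p phi = r_p,   with   (Gamma_p)_{ij} = gamma(|i - j|),
                       (r_p)_i = gamma(i),   i,j = 1..p.
Substitute the sample gammas (Toeplitz matrix and right-hand side of size 1):
  Gamma_p = [[1.1396]]
  r_p     = [0.3989]
With p = 1 this is the single equation gamma(0) phi_1 = gamma(1):
  phi_hat_1 = gamma(1) / gamma(0) = 0.3989 / 1.1396 = 0.3500.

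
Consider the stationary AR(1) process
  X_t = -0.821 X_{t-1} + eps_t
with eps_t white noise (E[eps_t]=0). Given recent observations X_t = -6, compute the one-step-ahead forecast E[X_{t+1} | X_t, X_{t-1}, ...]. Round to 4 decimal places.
E[X_{t+1} \mid \mathcal F_t] = 4.9260

For an AR(p) model X_t = c + sum_i phi_i X_{t-i} + eps_t, the
one-step-ahead conditional mean is
  E[X_{t+1} | X_t, ...] = c + sum_i phi_i X_{t+1-i}.
Substitute known values:
  E[X_{t+1} | ...] = (-0.821) * (-6)
                   = 4.9260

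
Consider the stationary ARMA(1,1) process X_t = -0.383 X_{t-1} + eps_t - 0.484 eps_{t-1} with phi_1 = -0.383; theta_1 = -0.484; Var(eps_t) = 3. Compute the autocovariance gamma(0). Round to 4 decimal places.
\gamma(0) = 5.6427

Multiply the model equation by X_{t-k} and take expectations. With theta_0 = psi_0 = 1 and psi_j the MA(infinity) weights, this gives
  gamma(k) - sum_i phi_i gamma(k-i) = c_k,
  c_k = sigma^2 * sum_{j=k..q} theta_j psi_{j-k}   (c_k = 0 for k > q),
using gamma(-m) = gamma(m).
psi-weights needed (psi_j = theta_j + sum_i phi_i psi_{j-i}):
  psi_1 = theta_1 + phi_1 = -0.484 + (-0.383) = -0.867
Right-hand sides:
  c_0 = sigma^2 (1 + theta_1 psi_1) = 3 * (1 + (-0.484)(-0.867)) = 3 * 1.419628 = 4.258884
  c_1 = sigma^2 theta_1 = 3 * (-0.484) = -1.452
  c_2 = 0
Equations for k = 0 and k = 1 (AR order 1):
  gamma(0) = phi_1 gamma(1) + c_0
  gamma(1) = phi_1 gamma(0) + c_1
Substituting the second into the first: gamma(0) (1 - phi_1^2) = c_0 + phi_1 c_1, so
  gamma(0) = (c_0 + phi_1 c_1) / (1 - phi_1^2) = (4.258884 + (-0.383)(-1.452)) / (1 - (-0.383)^2) = 4.815 / 0.853311 = 5.642726.
Therefore gamma(0) = 5.6427 (to 4 decimal places).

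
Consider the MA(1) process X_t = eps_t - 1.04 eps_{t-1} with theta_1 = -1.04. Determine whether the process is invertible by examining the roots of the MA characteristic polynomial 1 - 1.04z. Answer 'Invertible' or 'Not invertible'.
\text{Not invertible}

The MA(q) characteristic polynomial is P(z) = 1 - 1.04z.
Invertibility requires all roots to lie outside the unit circle, i.e. |z| > 1 for every root.
This is linear in z: 1 + (-1.04) z = 0  =>  z = -1/(-1.04) = 0.961538,  |z| = 0.961538.
Moduli of all roots: 0.9615.
All moduli strictly greater than 1? No.
Verdict: Not invertible.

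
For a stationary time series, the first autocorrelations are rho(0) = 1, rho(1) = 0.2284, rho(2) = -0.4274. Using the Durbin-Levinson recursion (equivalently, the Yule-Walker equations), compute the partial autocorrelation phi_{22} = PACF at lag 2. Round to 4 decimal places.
\phi_{22} = -0.5060

The PACF at lag k is phi_{kk}, the last component of the solution
to the Yule-Walker system G_k phi = r_k where
  (G_k)_{ij} = rho(|i - j|), (r_k)_i = rho(i), i,j = 1..k.
Equivalently, Durbin-Levinson gives phi_{kk} iteratively:
  phi_{11} = rho(1)
  phi_{kk} = [rho(k) - sum_{j=1..k-1} phi_{k-1,j} rho(k-j)]
            / [1 - sum_{j=1..k-1} phi_{k-1,j} rho(j)],
  phi_{k,j} = phi_{k-1,j} - phi_{kk} phi_{k-1,k-j},  j = 1..k-1.
Step k = 1:
  phi_11 = rho(1) = 0.2284.
Step k = 2:
  phi_22 = [rho(2) - phi_11 rho(1)] / [1 - phi_11 rho(1)] = [-0.4274 - (0.2284)(0.2284)] / [1 - (0.2284)(0.2284)]
         = -0.47956656 / 0.94783344 = -0.506.
Therefore phi_{22} = -0.5060.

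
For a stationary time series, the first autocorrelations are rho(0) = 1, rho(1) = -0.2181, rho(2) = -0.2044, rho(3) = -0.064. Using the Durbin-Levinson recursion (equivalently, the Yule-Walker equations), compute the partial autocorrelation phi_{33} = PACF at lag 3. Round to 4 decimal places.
\phi_{33} = -0.2010

The PACF at lag k is phi_{kk}, the last component of the solution
to the Yule-Walker system G_k phi = r_k where
  (G_k)_{ij} = rho(|i - j|), (r_k)_i = rho(i), i,j = 1..k.
Equivalently, Durbin-Levinson gives phi_{kk} iteratively:
  phi_{11} = rho(1)
  phi_{kk} = [rho(k) - sum_{j=1..k-1} phi_{k-1,j} rho(k-j)]
            / [1 - sum_{j=1..k-1} phi_{k-1,j} rho(j)],
  phi_{k,j} = phi_{k-1,j} - phi_{kk} phi_{k-1,k-j},  j = 1..k-1.
Step k = 1:
  phi_11 = rho(1) = -0.2181.
Step k = 2:
  phi_22 = [rho(2) - phi_11 rho(1)] / [1 - phi_11 rho(1)] = [-0.2044 - (-0.2181)(-0.2181)] / [1 - (-0.2181)(-0.2181)]
         = -0.25196761 / 0.95243239 = -0.264552.
  Update: phi_21 = phi_11 - phi_22 phi_11 = -0.2181 - (-0.264552)(-0.2181) = -0.275799.
Step k = 3:
  phi_33 = [rho(3) - phi_21 rho(2) - phi_22 rho(1)] / [1 - phi_21 rho(1) - phi_22 rho(2)]
    numerator   = -0.064 - (-0.275799)(-0.2044) - (-0.264552)(-0.2181) = -0.17807199
    denominator = 1 - (-0.275799)(-0.2181) - (-0.264552)(-0.2044) = 0.88577393
  phi_33 = -0.17807199 / 0.88577393 = -0.201.
Therefore phi_{33} = -0.2010.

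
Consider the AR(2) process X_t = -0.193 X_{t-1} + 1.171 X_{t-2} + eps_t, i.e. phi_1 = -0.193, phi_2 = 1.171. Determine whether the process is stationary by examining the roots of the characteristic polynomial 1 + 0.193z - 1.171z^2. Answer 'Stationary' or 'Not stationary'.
\text{Not stationary}

The AR(p) characteristic polynomial is P(z) = 1 + 0.193z - 1.171z^2.
Stationarity requires all roots to lie outside the unit circle, i.e. |z| > 1 for every root.
Set 1 + (0.193) z + (-1.171) z^2 = 0, i.e. a z^2 + b z + c = 0 with a = -1.171, b = 0.193, c = 1.
Discriminant D = b^2 - 4ac = (0.193)^2 - 4*(-1.171)*1 = 0.037249 - (-4.684) = 4.721249.
D >= 0, so the roots are real: z = (-b +/- sqrt(D)) / (2a) = (-0.193 +/- 2.172844) / (-2.342).
  z_1 = (-0.193 + 2.172844) / (-2.342) = -0.8454,   |z_1| = 0.8454.
  z_2 = (-0.193 - 2.172844) / (-2.342) = 1.0102,   |z_2| = 1.0102.
Moduli of all roots: 0.8454, 1.0102.
All moduli strictly greater than 1? No.
Verdict: Not stationary.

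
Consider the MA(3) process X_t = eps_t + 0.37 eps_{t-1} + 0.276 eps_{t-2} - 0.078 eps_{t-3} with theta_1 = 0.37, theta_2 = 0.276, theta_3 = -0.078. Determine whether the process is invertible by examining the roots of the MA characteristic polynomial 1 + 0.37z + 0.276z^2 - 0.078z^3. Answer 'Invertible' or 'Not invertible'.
\text{Invertible}

The MA(q) characteristic polynomial is P(z) = 1 + 0.37z + 0.276z^2 - 0.078z^3.
Invertibility requires all roots to lie outside the unit circle, i.e. |z| > 1 for every root.
Degree 3: look for a simple real root z0 first, then factor out (1 - z/z0) and solve the remaining quadratic.
Testing z0 = 5: P(5) = 1 + (0.37)(5) + (0.276)(5)^2 + (-0.078)(5)^3
  = 1 + (1.85) + (6.9) + (-9.75) = 0.  So z_0 = 5 is a root, |z_0| = 5.
Divide out the factor (1 - 0.2 z) = (1 - z/z0) (since 1/z0 = 0.2):
  P(z) = (1 - 0.2 z)(1 + (0.57) z + (0.39) z^2)
  [check: z-coef 0.57 - (0.2) = 0.37; z^2-coef 0.39 - (0.2)(0.57) = 0.276; z^3-coef -(0.2)(0.39) = -0.078.]
Remaining roots from the quadratic factor 1 + (0.57) z + (0.39) z^2:
  Set 1 + (0.57) z + (0.39) z^2 = 0, i.e. a z^2 + b z + c = 0 with a = 0.39, b = 0.57, c = 1.
  Discriminant D = b^2 - 4ac = (0.57)^2 - 4*(0.39)*1 = 0.3249 - (1.56) = -1.2351.
  D < 0, so the roots are the complex-conjugate pair z = (-b +/- i sqrt(-D)) / (2a) = -0.7308 +/- 1.4248i.
  For a conjugate pair |z|^2 = z * conj(z) = (product of roots) = c/a = 1/(0.39) = 2.564103, so |z| = sqrt(2.564103) = 1.6013 for both roots.
Moduli of all roots: 5.0000, 1.6013, 1.6013.
All moduli strictly greater than 1? Yes.
Verdict: Invertible.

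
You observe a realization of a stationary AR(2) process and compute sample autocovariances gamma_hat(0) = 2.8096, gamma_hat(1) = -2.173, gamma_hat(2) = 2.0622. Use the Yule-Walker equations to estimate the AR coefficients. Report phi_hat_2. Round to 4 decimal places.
\hat\phi_{2} = 0.3380

The Yule-Walker equations for an AR(p) process read, in matrix form,
  Gamma_p phi = r_p,   with   (Gamma_p)_{ij} = gamma(|i - j|),
                       (r_p)_i = gamma(i),   i,j = 1..p.
Substitute the sample gammas (Toeplitz matrix and right-hand side of size 2):
  Gamma_p = [[2.8096, -2.173], [-2.173, 2.8096]]
  r_p     = [-2.173, 2.0622]
Written out:
  2.8096 phi_1 - 2.173 phi_2 = -2.173
  -2.173 phi_1 + 2.8096 phi_2 = 2.0622
Solve by Cramer's rule:
  det = gamma(0)^2 - gamma(1)^2 = (2.8096)^2 - (-2.173)^2 = 7.89385216 - 4.721929 = 3.17192316
  phi_hat_1 = [gamma(1) gamma(0) - gamma(1) gamma(2)] / det = [(-2.173)(2.8096) - (-2.173)(2.0622)] / 3.17192316 = -1.6241002 / 3.17192316 = -0.512
  phi_hat_2 = [gamma(0) gamma(2) - gamma(1)^2] / det = [(2.8096)(2.0622) - (-2.173)^2] / 3.17192316 = 1.07202812 / 3.17192316 = 0.338
So phi_hat = [-0.5120, 0.3380].
Therefore phi_hat_2 = 0.3380.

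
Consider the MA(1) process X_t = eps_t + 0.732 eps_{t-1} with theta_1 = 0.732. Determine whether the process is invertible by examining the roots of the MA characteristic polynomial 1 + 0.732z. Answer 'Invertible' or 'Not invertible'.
\text{Invertible}

The MA(q) characteristic polynomial is P(z) = 1 + 0.732z.
Invertibility requires all roots to lie outside the unit circle, i.e. |z| > 1 for every root.
This is linear in z: 1 + (0.732) z = 0  =>  z = -1/(0.732) = -1.36612,  |z| = 1.36612.
Moduli of all roots: 1.3661.
All moduli strictly greater than 1? Yes.
Verdict: Invertible.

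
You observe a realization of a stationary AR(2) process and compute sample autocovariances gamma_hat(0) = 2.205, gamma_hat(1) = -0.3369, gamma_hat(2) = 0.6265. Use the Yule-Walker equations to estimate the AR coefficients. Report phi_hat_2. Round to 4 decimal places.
\hat\phi_{2} = 0.2670

The Yule-Walker equations for an AR(p) process read, in matrix form,
  Gamma_p phi = r_p,   with   (Gamma_p)_{ij} = gamma(|i - j|),
                       (r_p)_i = gamma(i),   i,j = 1..p.
Substitute the sample gammas (Toeplitz matrix and right-hand side of size 2):
  Gamma_p = [[2.205, -0.3369], [-0.3369, 2.205]]
  r_p     = [-0.3369, 0.6265]
Written out:
  2.205 phi_1 - 0.3369 phi_2 = -0.3369
  -0.3369 phi_1 + 2.205 phi_2 = 0.6265
Solve by Cramer's rule:
  det = gamma(0)^2 - gamma(1)^2 = (2.205)^2 - (-0.3369)^2 = 4.862025 - 0.11350161 = 4.74852339
  phi_hat_1 = [gamma(1) gamma(0) - gamma(1) gamma(2)] / det = [(-0.3369)(2.205) - (-0.3369)(0.6265)] / 4.74852339 = -0.53179665 / 4.74852339 = -0.112
  phi_hat_2 = [gamma(0) gamma(2) - gamma(1)^2] / det = [(2.205)(0.6265) - (-0.3369)^2] / 4.74852339 = 1.26793089 / 4.74852339 = 0.267
So phi_hat = [-0.1120, 0.2670].
Therefore phi_hat_2 = 0.2670.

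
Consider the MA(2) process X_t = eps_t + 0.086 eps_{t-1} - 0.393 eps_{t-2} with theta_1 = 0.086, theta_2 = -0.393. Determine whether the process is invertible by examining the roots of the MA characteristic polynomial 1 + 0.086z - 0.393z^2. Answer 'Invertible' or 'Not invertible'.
\text{Invertible}

The MA(q) characteristic polynomial is P(z) = 1 + 0.086z - 0.393z^2.
Invertibility requires all roots to lie outside the unit circle, i.e. |z| > 1 for every root.
Set 1 + (0.086) z + (-0.393) z^2 = 0, i.e. a z^2 + b z + c = 0 with a = -0.393, b = 0.086, c = 1.
Discriminant D = b^2 - 4ac = (0.086)^2 - 4*(-0.393)*1 = 0.007396 - (-1.572) = 1.579396.
D >= 0, so the roots are real: z = (-b +/- sqrt(D)) / (2a) = (-0.086 +/- 1.25674) / (-0.786).
  z_1 = (-0.086 + 1.25674) / (-0.786) = -1.4895,   |z_1| = 1.4895.
  z_2 = (-0.086 - 1.25674) / (-0.786) = 1.7083,   |z_2| = 1.7083.
Moduli of all roots: 1.4895, 1.7083.
All moduli strictly greater than 1? Yes.
Verdict: Invertible.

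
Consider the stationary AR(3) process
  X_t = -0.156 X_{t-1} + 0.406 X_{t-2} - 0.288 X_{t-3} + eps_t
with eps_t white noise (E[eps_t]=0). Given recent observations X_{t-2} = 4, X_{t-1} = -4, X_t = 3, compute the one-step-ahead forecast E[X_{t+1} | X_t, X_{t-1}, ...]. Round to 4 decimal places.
E[X_{t+1} \mid \mathcal F_t] = -3.2440

For an AR(p) model X_t = c + sum_i phi_i X_{t-i} + eps_t, the
one-step-ahead conditional mean is
  E[X_{t+1} | X_t, ...] = c + sum_i phi_i X_{t+1-i}.
Substitute known values:
  E[X_{t+1} | ...] = (-0.156) * (3) + (0.406) * (-4) + (-0.288) * (4)
                   = -3.2440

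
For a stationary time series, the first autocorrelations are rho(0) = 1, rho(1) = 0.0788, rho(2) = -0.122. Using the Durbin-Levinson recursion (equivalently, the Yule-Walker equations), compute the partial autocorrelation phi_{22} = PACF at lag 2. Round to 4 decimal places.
\phi_{22} = -0.1290

The PACF at lag k is phi_{kk}, the last component of the solution
to the Yule-Walker system G_k phi = r_k where
  (G_k)_{ij} = rho(|i - j|), (r_k)_i = rho(i), i,j = 1..k.
Equivalently, Durbin-Levinson gives phi_{kk} iteratively:
  phi_{11} = rho(1)
  phi_{kk} = [rho(k) - sum_{j=1..k-1} phi_{k-1,j} rho(k-j)]
            / [1 - sum_{j=1..k-1} phi_{k-1,j} rho(j)],
  phi_{k,j} = phi_{k-1,j} - phi_{kk} phi_{k-1,k-j},  j = 1..k-1.
Step k = 1:
  phi_11 = rho(1) = 0.0788.
Step k = 2:
  phi_22 = [rho(2) - phi_11 rho(1)] / [1 - phi_11 rho(1)] = [-0.122 - (0.0788)(0.0788)] / [1 - (0.0788)(0.0788)]
         = -0.12820944 / 0.99379056 = -0.129.
Therefore phi_{22} = -0.1290.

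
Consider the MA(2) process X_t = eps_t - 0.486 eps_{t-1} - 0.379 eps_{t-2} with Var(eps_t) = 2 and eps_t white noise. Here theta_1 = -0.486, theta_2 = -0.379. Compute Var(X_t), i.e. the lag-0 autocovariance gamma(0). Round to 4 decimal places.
\gamma(0) = 2.7597

For an MA(q) process X_t = eps_t + sum_i theta_i eps_{t-i} with
Var(eps_t) = sigma^2, the variance is
  gamma(0) = sigma^2 * (1 + sum_i theta_i^2).
  sum_i theta_i^2 = (-0.486)^2 + (-0.379)^2 = 0.236196 + 0.143641 = 0.379837.
  gamma(0) = 2 * (1 + 0.379837) = 2 * 1.379837 = 2.759674, which rounds to 2.7597.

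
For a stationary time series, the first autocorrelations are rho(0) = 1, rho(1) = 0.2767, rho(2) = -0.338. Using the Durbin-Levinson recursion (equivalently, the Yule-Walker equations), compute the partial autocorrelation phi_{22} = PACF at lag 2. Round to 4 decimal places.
\phi_{22} = -0.4489

The PACF at lag k is phi_{kk}, the last component of the solution
to the Yule-Walker system G_k phi = r_k where
  (G_k)_{ij} = rho(|i - j|), (r_k)_i = rho(i), i,j = 1..k.
Equivalently, Durbin-Levinson gives phi_{kk} iteratively:
  phi_{11} = rho(1)
  phi_{kk} = [rho(k) - sum_{j=1..k-1} phi_{k-1,j} rho(k-j)]
            / [1 - sum_{j=1..k-1} phi_{k-1,j} rho(j)],
  phi_{k,j} = phi_{k-1,j} - phi_{kk} phi_{k-1,k-j},  j = 1..k-1.
Step k = 1:
  phi_11 = rho(1) = 0.2767.
Step k = 2:
  phi_22 = [rho(2) - phi_11 rho(1)] / [1 - phi_11 rho(1)] = [-0.338 - (0.2767)(0.2767)] / [1 - (0.2767)(0.2767)]
         = -0.41456289 / 0.92343711 = -0.4489.
Therefore phi_{22} = -0.4489.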